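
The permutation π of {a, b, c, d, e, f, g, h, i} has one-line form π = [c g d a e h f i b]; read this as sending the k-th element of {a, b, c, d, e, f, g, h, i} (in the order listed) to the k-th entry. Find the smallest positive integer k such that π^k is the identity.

Decomposing into disjoint cycles gives cycle lengths 5, 3, 1.
The order is lcm(5, 3) = 15.

15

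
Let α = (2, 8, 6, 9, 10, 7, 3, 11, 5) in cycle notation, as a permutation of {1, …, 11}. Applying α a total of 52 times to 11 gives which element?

11 lies in the 9-cycle (2, 8, 6, 9, 10, 7, 3, 11, 5).
On a 9-cycle, α^9 is the identity, so α^52 = α^7 there (52 ≡ 7 mod 9).
Advancing 7 steps from 11: 11 → 5 → 2 → 8 → 6 → 9 → 10 → 7.

7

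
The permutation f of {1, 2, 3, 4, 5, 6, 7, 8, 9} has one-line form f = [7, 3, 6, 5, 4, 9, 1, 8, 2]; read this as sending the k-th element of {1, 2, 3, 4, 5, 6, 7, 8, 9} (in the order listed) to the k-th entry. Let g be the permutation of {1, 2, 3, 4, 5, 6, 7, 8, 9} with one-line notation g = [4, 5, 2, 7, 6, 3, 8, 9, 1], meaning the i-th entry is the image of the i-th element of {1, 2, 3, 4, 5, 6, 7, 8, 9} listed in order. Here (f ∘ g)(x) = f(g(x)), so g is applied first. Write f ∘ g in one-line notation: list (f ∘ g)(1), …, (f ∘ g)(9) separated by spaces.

5 4 3 1 9 6 8 2 7

(f ∘ g)(x) = f(g(x)). Computing each image: f(g(1)) = f(4) = 5, f(g(2)) = f(5) = 4, f(g(3)) = f(2) = 3, f(g(4)) = f(7) = 1, f(g(5)) = f(6) = 9, f(g(6)) = f(3) = 6, f(g(7)) = f(8) = 8, f(g(8)) = f(9) = 2, f(g(9)) = f(1) = 7.
Hence f ∘ g = [5 4 3 1 9 6 8 2 7].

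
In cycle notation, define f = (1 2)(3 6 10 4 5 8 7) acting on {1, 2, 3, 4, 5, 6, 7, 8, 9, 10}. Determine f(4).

4 appears in (3 6 10 4 5 8 7); the next entry (wrapping around) is 5.

5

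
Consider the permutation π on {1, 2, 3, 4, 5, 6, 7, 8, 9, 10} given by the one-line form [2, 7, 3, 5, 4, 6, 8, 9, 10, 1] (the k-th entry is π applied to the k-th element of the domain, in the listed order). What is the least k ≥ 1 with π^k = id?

Writing π as disjoint cycles, the cycle lengths are 6, 2, 1, 1.
Since disjoint cycles commute, ord(π) = lcm(6, 2) = 6.

6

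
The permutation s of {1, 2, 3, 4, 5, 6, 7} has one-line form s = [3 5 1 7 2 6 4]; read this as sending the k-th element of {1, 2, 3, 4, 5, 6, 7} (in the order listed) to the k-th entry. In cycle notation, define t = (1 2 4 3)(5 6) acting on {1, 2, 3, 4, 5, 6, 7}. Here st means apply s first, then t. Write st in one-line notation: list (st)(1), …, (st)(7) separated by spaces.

1 6 2 7 4 5 3

(st)(x) = t(s(x)). Computing each image: t(s(1)) = t(3) = 1, t(s(2)) = t(5) = 6, t(s(3)) = t(1) = 2, t(s(4)) = t(7) = 7, t(s(5)) = t(2) = 4, t(s(6)) = t(6) = 5, t(s(7)) = t(4) = 3.
Hence st = [1 6 2 7 4 5 3].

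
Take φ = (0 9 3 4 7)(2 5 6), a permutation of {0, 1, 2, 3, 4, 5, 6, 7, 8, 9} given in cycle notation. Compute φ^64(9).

9 lies in the 5-cycle (0 9 3 4 7).
On a 5-cycle, φ^5 is the identity, so φ^64 = φ^4 there (64 ≡ 4 mod 5).
Advancing 4 steps from 9: 9 → 3 → 4 → 7 → 0.

0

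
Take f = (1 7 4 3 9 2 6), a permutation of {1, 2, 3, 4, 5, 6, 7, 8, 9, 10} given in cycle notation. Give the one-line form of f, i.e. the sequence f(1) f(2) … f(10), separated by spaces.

7 6 9 3 5 1 4 8 2 10

Each element maps to the next entry in its cycle (wrapping to the front): 1→7, 2→6, 3→9, 4→3, 5→5, 6→1, 7→4, 8→8, 9→2, 10→10.
Listing these in domain order gives 7 6 9 3 5 1 4 8 2 10.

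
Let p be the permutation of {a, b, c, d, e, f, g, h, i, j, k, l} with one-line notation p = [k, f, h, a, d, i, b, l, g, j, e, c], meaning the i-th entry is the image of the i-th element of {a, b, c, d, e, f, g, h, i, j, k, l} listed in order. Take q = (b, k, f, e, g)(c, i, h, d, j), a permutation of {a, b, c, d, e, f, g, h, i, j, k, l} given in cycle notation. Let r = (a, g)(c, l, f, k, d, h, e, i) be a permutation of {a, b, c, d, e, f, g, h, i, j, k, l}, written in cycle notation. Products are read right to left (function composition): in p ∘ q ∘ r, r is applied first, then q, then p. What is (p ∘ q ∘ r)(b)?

e

Apply the permutations in order: r(b) = b, then q(b) = k, then p(k) = e. So (p ∘ q ∘ r)(b) = e.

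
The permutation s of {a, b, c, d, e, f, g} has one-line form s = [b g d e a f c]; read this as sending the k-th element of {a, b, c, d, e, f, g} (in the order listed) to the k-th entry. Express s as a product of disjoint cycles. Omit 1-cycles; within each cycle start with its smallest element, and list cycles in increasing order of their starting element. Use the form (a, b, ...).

(a, b, g, c, d, e)

Iterating s from a gives a → b → g → c → d → e → a; that is the 6-cycle (a, b, g, c, d, e).
Repeating from the next unused element and collecting all non-trivial cycles gives (a, b, g, c, d, e).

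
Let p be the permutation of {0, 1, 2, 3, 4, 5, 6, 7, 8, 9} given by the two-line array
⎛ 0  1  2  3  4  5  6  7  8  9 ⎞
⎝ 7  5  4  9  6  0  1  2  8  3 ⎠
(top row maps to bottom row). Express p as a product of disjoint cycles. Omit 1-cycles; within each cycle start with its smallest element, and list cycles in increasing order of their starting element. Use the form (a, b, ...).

Start at 0 and follow images: 0 → 7 → 2 → 4 → 6 → 1 → 5 → 0, giving the cycle (0, 7, 2, 4, 6, 1, 5).
Repeating from the next unused element and collecting all non-trivial cycles gives (0, 7, 2, 4, 6, 1, 5)(3, 9).

(0, 7, 2, 4, 6, 1, 5)(3, 9)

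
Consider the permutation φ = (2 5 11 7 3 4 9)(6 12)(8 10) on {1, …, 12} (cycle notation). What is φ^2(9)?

5

9 lies in the 7-cycle (2 5 11 7 3 4 9).
Advancing 2 steps from 9: 9 → 2 → 5.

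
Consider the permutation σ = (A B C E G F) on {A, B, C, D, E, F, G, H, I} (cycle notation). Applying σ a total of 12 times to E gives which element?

E lies in the 6-cycle (A B C E G F).
Powers repeat with period 6 on this cycle, and 12 mod 6 = 0, so σ^12(E) = σ^0(E).
So σ^12(E) = E.

E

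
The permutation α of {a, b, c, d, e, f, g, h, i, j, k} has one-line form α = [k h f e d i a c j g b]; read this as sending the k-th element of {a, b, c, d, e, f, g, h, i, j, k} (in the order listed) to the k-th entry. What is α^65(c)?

Tracing c → f → … returns to c after 9 steps, so c lies in a 9-cycle (a, k, b, h, c, f, i, j, g).
On a 9-cycle, α^9 is the identity, so α^65 = α^2 there (65 ≡ 2 mod 9).
Stepping 2 places around the cycle: c → f → i.

i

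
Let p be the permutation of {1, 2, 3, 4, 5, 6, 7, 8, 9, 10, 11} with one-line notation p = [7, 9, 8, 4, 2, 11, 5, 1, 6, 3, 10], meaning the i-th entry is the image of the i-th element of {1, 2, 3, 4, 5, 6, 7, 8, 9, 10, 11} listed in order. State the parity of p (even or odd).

odd

In disjoint-cycle form the cycle lengths are 10, 1.
A cycle of length ℓ contributes ℓ−1 transpositions, so p is a product of 9 transpositions — odd.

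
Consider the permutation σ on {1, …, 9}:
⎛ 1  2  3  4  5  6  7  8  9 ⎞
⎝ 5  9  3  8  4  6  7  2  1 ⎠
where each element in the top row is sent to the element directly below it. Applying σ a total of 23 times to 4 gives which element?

5

Tracing 4 → 8 → … returns to 4 after 6 steps, so 4 lies in a 6-cycle (1, 5, 4, 8, 2, 9).
Since the cycle has length 6, σ^23 acts on it the same as σ^5 (23 mod 6 = 5).
Advancing 5 steps from 4: 4 → 8 → 2 → 9 → 1 → 5.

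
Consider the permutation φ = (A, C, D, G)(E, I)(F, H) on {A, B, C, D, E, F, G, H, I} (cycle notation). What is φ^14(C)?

C lies in the 4-cycle (A, C, D, G).
On a 4-cycle, φ^4 is the identity, so φ^14 = φ^2 there (14 ≡ 2 mod 4).
Stepping 2 places around the cycle: C → D → G.

G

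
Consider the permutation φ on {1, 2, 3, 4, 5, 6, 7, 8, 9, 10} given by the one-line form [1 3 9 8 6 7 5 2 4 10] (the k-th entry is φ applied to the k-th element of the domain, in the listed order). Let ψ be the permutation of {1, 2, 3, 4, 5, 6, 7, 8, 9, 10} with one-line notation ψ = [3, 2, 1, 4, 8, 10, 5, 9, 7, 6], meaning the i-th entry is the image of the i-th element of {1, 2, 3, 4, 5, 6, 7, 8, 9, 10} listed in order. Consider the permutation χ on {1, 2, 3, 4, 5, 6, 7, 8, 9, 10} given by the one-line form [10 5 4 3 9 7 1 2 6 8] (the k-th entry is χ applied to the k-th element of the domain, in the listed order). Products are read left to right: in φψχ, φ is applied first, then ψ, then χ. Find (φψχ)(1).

4

Chase 1: φ(1) = 1; ψ(1) = 3; χ(3) = 4. Hence (φψχ)(1) = 4.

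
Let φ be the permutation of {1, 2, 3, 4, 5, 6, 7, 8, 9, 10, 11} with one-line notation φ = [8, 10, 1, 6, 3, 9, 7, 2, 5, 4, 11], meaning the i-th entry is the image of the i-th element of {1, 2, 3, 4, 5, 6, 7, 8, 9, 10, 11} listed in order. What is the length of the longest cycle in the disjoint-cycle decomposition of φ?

9

Decomposing into disjoint cycles gives (1, 8, 2, 10, 4, 6, 9, 5, 3); the longest has length 9.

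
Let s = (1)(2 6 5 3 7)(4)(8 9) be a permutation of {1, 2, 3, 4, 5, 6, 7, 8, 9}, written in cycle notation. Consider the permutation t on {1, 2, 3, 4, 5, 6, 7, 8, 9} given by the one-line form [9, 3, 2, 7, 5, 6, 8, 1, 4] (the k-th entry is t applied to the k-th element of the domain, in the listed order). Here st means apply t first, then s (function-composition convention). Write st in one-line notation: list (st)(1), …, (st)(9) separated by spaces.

(st)(x) = s(t(x)). Computing each image: s(t(1)) = s(9) = 8, s(t(2)) = s(3) = 7, s(t(3)) = s(2) = 6, s(t(4)) = s(7) = 2, s(t(5)) = s(5) = 3, s(t(6)) = s(6) = 5, s(t(7)) = s(8) = 9, s(t(8)) = s(1) = 1, s(t(9)) = s(4) = 4.
Hence st = [8 7 6 2 3 5 9 1 4].

8 7 6 2 3 5 9 1 4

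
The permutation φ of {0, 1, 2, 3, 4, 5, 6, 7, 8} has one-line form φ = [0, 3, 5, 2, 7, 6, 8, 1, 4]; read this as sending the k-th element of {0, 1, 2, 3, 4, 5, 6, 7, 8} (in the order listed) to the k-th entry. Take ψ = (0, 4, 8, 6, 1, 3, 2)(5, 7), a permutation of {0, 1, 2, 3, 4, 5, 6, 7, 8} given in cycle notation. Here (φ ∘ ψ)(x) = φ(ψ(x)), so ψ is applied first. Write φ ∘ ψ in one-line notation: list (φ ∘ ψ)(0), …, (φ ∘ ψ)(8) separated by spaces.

(φ ∘ ψ)(x) = φ(ψ(x)). Computing each image: φ(ψ(0)) = φ(4) = 7, φ(ψ(1)) = φ(3) = 2, φ(ψ(2)) = φ(0) = 0, φ(ψ(3)) = φ(2) = 5, φ(ψ(4)) = φ(8) = 4, φ(ψ(5)) = φ(7) = 1, φ(ψ(6)) = φ(1) = 3, φ(ψ(7)) = φ(5) = 6, φ(ψ(8)) = φ(6) = 8.
Hence φ ∘ ψ = [7 2 0 5 4 1 3 6 8].

7 2 0 5 4 1 3 6 8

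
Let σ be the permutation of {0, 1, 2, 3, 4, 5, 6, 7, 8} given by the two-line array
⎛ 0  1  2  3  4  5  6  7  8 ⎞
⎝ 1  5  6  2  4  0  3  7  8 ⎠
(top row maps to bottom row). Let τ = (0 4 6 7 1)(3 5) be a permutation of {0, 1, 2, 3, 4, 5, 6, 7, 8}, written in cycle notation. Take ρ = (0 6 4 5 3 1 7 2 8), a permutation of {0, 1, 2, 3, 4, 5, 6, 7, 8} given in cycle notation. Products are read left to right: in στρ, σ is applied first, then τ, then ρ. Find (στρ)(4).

Apply the permutations in order: σ(4) = 4, then τ(4) = 6, then ρ(6) = 4. So (στρ)(4) = 4.

4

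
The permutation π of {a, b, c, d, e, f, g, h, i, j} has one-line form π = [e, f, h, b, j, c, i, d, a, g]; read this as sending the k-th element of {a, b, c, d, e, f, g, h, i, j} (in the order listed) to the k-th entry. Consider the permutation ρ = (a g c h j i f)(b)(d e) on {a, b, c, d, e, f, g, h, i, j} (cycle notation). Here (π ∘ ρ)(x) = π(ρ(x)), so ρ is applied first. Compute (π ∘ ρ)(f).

ρ(f) = a, then π(a) = e; composing gives (π ∘ ρ)(f) = e.

e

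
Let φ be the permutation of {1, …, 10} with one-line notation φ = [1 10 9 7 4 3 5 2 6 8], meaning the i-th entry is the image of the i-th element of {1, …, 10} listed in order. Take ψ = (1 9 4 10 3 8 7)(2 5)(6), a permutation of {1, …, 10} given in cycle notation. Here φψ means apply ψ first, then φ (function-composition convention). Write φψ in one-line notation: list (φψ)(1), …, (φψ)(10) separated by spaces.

6 4 2 8 10 3 1 5 7 9

(φψ)(x) = φ(ψ(x)). Computing each image: φ(ψ(1)) = φ(9) = 6, φ(ψ(2)) = φ(5) = 4, φ(ψ(3)) = φ(8) = 2, φ(ψ(4)) = φ(10) = 8, φ(ψ(5)) = φ(2) = 10, φ(ψ(6)) = φ(6) = 3, φ(ψ(7)) = φ(1) = 1, φ(ψ(8)) = φ(7) = 5, φ(ψ(9)) = φ(4) = 7, φ(ψ(10)) = φ(3) = 9.
Hence φψ = [6 4 2 8 10 3 1 5 7 9].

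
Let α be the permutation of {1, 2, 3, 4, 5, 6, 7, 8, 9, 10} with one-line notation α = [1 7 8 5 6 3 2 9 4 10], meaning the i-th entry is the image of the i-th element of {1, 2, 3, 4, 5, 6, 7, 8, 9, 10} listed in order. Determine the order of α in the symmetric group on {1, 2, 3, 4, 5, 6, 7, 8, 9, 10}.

Decomposing into disjoint cycles gives cycle lengths 6, 2, 1, 1.
The order of α is the least common multiple of its cycle lengths: lcm(6, 2) = 6.

6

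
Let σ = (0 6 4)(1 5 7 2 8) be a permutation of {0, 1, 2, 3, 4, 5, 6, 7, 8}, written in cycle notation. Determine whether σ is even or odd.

The cycle lengths are 5, 3, 1.
A cycle of length ℓ contributes ℓ−1 transpositions, so σ is a product of 4 + 2 = 6 transpositions — even.

even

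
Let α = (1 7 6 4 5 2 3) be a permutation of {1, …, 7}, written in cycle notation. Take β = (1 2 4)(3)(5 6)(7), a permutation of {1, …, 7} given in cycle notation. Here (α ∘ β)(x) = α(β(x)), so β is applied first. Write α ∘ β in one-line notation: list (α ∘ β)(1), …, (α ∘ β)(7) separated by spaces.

For each element, apply β then α: 1 → 2 → 3; 2 → 4 → 5; 3 → 3 → 1; 4 → 1 → 7; 5 → 6 → 4; 6 → 5 → 2; 7 → 7 → 6.
Collecting the images, α ∘ β = [3 5 1 7 4 2 6].

3 5 1 7 4 2 6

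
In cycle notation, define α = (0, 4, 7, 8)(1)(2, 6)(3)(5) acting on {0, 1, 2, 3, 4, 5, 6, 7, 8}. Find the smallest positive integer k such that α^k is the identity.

The disjoint cycles have lengths 4, 2, 1, 1, 1.
Since disjoint cycles commute, ord(α) = lcm(4, 2) = 4.

4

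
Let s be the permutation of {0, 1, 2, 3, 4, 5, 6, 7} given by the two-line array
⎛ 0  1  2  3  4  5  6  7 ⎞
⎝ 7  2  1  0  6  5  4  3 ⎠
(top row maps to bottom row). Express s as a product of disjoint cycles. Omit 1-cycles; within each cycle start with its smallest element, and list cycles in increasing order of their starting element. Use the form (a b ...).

(0 7 3)(1 2)(4 6)

Iterating s from 0 gives 0 → 7 → 3 → 0; that is the 3-cycle (0 7 3).
Repeating from the next unused element and collecting all non-trivial cycles gives (0 7 3)(1 2)(4 6).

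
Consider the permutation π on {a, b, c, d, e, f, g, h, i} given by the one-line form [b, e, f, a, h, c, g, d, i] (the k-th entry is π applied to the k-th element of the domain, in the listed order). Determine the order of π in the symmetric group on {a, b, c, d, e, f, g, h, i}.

The disjoint-cycle form of π has cycle lengths 5, 2, 1, 1.
The order is lcm(5, 2) = 10.

10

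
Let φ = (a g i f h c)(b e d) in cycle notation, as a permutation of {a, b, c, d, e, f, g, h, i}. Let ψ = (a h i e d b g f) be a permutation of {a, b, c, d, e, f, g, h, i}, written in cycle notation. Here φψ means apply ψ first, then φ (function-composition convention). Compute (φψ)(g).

First apply ψ: ψ(g) = f, then φ(f) = h. Thus (φψ)(g) = h.

h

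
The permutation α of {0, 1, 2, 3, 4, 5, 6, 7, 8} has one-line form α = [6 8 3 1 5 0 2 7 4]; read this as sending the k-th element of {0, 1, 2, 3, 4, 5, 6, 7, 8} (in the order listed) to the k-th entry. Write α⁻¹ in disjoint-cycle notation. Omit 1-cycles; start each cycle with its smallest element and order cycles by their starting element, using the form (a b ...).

(0 5 4 8 1 3 2 6)

First write α in disjoint cycles: (0 6 2 3 1 8 4 5).
The inverse reverses every cycle; in canonical form, α⁻¹ = (0 5 4 8 1 3 2 6).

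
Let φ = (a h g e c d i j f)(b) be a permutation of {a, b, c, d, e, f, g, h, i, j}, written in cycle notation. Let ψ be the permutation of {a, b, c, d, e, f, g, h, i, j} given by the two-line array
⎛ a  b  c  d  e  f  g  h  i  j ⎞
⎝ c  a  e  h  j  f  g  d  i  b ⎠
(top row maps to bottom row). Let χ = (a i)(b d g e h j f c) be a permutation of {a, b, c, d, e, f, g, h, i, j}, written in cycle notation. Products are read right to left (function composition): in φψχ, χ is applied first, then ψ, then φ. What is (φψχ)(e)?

i

Apply the permutations in order: χ(e) = h, then ψ(h) = d, then φ(d) = i. So (φψχ)(e) = i.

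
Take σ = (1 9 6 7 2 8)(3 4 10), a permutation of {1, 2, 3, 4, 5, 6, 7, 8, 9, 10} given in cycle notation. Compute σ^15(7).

7 lies in the 6-cycle (1 9 6 7 2 8).
Powers repeat with period 6 on this cycle, and 15 mod 6 = 3, so σ^15(7) = σ^3(7).
Advancing 3 steps from 7: 7 → 2 → 8 → 1.

1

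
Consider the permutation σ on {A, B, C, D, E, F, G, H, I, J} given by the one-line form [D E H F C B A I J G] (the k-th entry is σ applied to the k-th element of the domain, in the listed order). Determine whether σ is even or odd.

In disjoint-cycle form the cycle lengths are 10.
A cycle of length ℓ contributes ℓ−1 transpositions, so σ is a product of 9 transpositions — odd.

odd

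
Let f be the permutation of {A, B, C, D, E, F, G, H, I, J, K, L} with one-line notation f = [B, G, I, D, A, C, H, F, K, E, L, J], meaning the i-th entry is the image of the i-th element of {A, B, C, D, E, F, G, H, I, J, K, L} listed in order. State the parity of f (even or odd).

In disjoint-cycle form the cycle lengths are 11, 1.
A cycle of length ℓ contributes ℓ−1 transpositions, so f is a product of 10 transpositions — even.

even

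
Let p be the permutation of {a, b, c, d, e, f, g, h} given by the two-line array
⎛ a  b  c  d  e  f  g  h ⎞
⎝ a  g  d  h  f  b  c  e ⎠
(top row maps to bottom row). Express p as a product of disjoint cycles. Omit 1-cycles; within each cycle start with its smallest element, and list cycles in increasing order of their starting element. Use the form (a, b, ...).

From b: b → g → c → d → h → e → f → b, closing the cycle (b, g, c, d, h, e, f).
Continuing from each remaining unvisited element yields (b, g, c, d, h, e, f).

(b, g, c, d, h, e, f)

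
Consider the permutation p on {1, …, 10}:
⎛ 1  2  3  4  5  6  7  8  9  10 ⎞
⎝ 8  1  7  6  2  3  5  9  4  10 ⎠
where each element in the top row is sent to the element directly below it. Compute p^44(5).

7

Tracing 5 → 2 → … returns to 5 after 9 steps, so 5 lies in a 9-cycle (1 8 9 4 6 3 7 5 2).
Powers repeat with period 9 on this cycle, and 44 mod 9 = 8, so p^44(5) = p^8(5).
Advancing 8 steps from 5: 5 → 2 → 1 → 8 → 9 → 4 → 6 → 3 → 7.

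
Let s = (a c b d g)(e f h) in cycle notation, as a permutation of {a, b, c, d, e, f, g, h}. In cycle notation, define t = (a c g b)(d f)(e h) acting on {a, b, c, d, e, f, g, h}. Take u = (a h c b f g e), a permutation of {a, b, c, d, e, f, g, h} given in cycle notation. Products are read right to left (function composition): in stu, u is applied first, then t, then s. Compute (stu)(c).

Chase c: u(c) = b; t(b) = a; s(a) = c. Hence (stu)(c) = c.

c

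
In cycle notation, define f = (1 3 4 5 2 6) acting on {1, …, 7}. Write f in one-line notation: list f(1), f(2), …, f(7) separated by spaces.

Reading each image from the cycles: 1→3, 2→6, 3→4, 4→5, 5→2, 6→1, 7→7.
Listing these in domain order gives 3 6 4 5 2 1 7.

3 6 4 5 2 1 7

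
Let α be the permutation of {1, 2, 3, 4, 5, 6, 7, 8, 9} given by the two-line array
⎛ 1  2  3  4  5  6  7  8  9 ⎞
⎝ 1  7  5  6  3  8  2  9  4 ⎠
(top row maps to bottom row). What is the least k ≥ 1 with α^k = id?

Decomposing into disjoint cycles gives cycle lengths 4, 2, 2, 1.
The order of α is the least common multiple of its cycle lengths: lcm(4, 2, 2) = 4.

4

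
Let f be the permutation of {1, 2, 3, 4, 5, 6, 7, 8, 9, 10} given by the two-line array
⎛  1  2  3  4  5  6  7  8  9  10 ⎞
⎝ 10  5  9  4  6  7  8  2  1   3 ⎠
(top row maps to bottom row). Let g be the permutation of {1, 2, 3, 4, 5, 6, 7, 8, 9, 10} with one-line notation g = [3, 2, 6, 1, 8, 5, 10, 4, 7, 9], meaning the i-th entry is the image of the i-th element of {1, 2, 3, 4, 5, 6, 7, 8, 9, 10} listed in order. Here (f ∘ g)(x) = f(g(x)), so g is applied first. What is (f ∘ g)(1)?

First apply g: g(1) = 3, then f(3) = 9. Thus (f ∘ g)(1) = 9.

9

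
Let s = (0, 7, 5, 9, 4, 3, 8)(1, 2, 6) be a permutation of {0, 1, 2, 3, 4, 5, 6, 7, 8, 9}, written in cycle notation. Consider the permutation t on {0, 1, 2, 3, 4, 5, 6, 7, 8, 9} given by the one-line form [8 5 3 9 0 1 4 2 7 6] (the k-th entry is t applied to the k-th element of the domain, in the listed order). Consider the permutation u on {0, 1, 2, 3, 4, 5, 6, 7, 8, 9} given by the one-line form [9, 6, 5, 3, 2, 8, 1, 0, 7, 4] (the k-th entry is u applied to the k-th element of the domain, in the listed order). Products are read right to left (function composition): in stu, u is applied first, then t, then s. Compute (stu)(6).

9

(stu)(6) = s(t(u(6))). u(6) = 1, then t(1) = 5, then s(5) = 9, so the result is 9.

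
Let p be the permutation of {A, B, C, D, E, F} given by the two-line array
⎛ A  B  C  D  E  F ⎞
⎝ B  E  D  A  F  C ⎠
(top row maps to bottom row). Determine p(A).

B

The entry below A in the array is B, so p(A) = B.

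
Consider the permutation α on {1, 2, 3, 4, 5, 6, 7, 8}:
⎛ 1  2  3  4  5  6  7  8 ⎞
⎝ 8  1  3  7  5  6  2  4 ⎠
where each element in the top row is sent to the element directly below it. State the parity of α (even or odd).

In disjoint-cycle form the cycle lengths are 5, 1, 1, 1.
A cycle of length ℓ contributes ℓ−1 transpositions, so α is a product of 4 transpositions — even.

even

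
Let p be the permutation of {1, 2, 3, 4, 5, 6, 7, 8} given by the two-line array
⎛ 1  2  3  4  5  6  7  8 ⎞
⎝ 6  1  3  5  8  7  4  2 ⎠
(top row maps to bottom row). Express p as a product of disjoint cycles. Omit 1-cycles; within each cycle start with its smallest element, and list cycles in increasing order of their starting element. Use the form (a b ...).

(1 6 7 4 5 8 2)

Iterating p from 1 gives 1 → 6 → 7 → 4 → 5 → 8 → 2 → 1; that is the 7-cycle (1 6 7 4 5 8 2).
Continuing from each remaining unvisited element yields (1 6 7 4 5 8 2).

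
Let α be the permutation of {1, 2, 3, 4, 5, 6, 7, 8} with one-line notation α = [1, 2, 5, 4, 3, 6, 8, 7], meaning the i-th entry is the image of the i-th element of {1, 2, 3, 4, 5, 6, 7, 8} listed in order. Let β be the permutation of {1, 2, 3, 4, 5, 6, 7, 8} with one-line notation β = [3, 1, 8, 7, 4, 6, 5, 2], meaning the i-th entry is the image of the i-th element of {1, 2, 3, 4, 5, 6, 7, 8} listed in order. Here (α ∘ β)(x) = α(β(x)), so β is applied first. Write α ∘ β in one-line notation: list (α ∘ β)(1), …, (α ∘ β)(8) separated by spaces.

(α ∘ β)(x) = α(β(x)). Computing each image: α(β(1)) = α(3) = 5, α(β(2)) = α(1) = 1, α(β(3)) = α(8) = 7, α(β(4)) = α(7) = 8, α(β(5)) = α(4) = 4, α(β(6)) = α(6) = 6, α(β(7)) = α(5) = 3, α(β(8)) = α(2) = 2.
Hence α ∘ β = [5 1 7 8 4 6 3 2].

5 1 7 8 4 6 3 2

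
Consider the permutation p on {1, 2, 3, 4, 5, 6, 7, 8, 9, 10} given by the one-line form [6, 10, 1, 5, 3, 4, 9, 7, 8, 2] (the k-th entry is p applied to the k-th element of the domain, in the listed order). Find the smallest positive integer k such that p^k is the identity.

30

Writing p as disjoint cycles, the cycle lengths are 5, 3, 2.
Since disjoint cycles commute, ord(p) = lcm(5, 3, 2) = 30.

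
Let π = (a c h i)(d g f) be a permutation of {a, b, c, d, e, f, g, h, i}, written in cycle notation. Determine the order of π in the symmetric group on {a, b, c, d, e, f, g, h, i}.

12

The cycle type of π is (4, 3, 1, 1).
The order of π is the least common multiple of its cycle lengths: lcm(4, 3) = 12.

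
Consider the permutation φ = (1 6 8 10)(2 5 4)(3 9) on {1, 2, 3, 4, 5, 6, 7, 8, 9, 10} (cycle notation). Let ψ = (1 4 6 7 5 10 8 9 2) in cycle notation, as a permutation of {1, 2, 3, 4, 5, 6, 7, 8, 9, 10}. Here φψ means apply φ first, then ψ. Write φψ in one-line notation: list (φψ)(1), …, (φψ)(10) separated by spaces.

7 10 2 1 6 9 5 8 3 4

(φψ)(x) = ψ(φ(x)). Computing each image: ψ(φ(1)) = ψ(6) = 7, ψ(φ(2)) = ψ(5) = 10, ψ(φ(3)) = ψ(9) = 2, ψ(φ(4)) = ψ(2) = 1, ψ(φ(5)) = ψ(4) = 6, ψ(φ(6)) = ψ(8) = 9, ψ(φ(7)) = ψ(7) = 5, ψ(φ(8)) = ψ(10) = 8, ψ(φ(9)) = ψ(3) = 3, ψ(φ(10)) = ψ(1) = 4.
Hence φψ = [7 10 2 1 6 9 5 8 3 4].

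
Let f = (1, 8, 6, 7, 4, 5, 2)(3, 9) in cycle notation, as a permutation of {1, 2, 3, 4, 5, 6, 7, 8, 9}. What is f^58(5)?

5 lies in the 7-cycle (1, 8, 6, 7, 4, 5, 2).
On a 7-cycle, f^7 is the identity, so f^58 = f^2 there (58 ≡ 2 mod 7).
Advancing 2 steps from 5: 5 → 2 → 1.

1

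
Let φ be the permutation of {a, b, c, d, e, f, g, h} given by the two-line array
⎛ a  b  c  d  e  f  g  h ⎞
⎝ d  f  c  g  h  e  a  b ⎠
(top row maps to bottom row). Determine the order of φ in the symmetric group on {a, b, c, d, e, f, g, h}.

12

Writing φ as disjoint cycles, the cycle lengths are 4, 3, 1.
Since disjoint cycles commute, ord(φ) = lcm(4, 3) = 12.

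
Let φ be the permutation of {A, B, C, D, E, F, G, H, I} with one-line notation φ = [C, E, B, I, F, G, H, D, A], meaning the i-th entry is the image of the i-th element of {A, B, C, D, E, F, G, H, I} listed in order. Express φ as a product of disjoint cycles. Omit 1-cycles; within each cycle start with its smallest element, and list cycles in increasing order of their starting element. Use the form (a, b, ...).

(A, C, B, E, F, G, H, D, I)

From A: A → C → B → E → F → G → H → D → I → A, closing the cycle (A, C, B, E, F, G, H, D, I).
Continuing from each remaining unvisited element yields (A, C, B, E, F, G, H, D, I).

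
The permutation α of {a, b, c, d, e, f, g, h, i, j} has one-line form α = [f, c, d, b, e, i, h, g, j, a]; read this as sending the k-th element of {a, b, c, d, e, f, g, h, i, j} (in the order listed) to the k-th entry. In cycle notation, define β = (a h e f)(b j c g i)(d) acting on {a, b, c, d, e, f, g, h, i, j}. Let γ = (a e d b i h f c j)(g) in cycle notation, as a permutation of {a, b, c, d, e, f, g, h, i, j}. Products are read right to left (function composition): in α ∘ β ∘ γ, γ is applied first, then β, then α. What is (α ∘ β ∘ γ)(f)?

(α ∘ β ∘ γ)(f) = α(β(γ(f))). γ(f) = c, then β(c) = g, then α(g) = h, so the result is h.

h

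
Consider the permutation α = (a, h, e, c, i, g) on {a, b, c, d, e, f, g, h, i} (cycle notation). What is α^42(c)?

c lies in the 6-cycle (a, h, e, c, i, g).
On a 6-cycle, α^6 is the identity, so α^42 = α^0 there (42 ≡ 0 mod 6).
So α^42(c) = c.

c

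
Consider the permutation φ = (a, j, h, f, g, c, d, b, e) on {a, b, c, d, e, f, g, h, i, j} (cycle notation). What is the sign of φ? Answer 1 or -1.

1

The cycle lengths are 9, 1.
A cycle of length ℓ contributes ℓ−1 transpositions, so φ is a product of 8 transpositions — even.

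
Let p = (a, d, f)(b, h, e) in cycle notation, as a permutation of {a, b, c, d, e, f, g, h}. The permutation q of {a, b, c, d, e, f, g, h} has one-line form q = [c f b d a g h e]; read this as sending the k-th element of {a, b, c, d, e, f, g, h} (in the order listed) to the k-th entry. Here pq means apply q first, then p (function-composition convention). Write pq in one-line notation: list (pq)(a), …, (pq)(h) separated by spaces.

(pq)(x) = p(q(x)). Computing each image: p(q(a)) = p(c) = c, p(q(b)) = p(f) = a, p(q(c)) = p(b) = h, p(q(d)) = p(d) = f, p(q(e)) = p(a) = d, p(q(f)) = p(g) = g, p(q(g)) = p(h) = e, p(q(h)) = p(e) = b.
Hence pq = [c a h f d g e b].

c a h f d g e b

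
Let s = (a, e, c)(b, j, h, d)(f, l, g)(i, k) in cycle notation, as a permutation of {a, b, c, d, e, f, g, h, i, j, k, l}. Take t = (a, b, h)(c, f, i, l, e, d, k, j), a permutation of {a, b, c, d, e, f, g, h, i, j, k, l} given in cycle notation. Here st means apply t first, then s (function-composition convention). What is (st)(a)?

j

First apply t: t(a) = b, then s(b) = j. Thus (st)(a) = j.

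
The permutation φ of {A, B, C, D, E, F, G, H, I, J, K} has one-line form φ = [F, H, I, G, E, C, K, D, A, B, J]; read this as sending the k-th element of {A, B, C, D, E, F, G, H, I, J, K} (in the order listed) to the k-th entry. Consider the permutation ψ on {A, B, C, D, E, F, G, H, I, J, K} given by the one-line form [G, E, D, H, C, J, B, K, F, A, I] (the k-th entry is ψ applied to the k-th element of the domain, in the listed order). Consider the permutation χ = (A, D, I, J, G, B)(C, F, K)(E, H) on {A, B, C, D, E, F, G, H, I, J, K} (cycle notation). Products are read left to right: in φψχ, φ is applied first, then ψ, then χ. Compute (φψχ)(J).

H

(φψχ)(J) = χ(ψ(φ(J))). φ(J) = B, then ψ(B) = E, then χ(E) = H, so the result is H.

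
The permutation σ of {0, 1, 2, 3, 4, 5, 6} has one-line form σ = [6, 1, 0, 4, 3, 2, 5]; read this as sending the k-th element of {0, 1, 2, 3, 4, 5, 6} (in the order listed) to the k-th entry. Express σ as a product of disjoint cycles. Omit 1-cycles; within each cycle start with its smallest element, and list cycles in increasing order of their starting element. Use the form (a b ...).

Iterating σ from 0 gives 0 → 6 → 5 → 2 → 0; that is the 4-cycle (0 6 5 2).
Continuing from each remaining unvisited element yields (0 6 5 2)(3 4).

(0 6 5 2)(3 4)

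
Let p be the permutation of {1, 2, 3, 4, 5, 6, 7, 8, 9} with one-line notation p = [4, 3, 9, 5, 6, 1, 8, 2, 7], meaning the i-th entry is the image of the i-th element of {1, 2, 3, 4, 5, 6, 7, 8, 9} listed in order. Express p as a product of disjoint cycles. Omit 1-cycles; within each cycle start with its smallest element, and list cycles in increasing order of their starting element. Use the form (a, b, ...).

(1, 4, 5, 6)(2, 3, 9, 7, 8)

From 1: 1 → 4 → 5 → 6 → 1, closing the cycle (1, 4, 5, 6).
Continuing from each remaining unvisited element yields (1, 4, 5, 6)(2, 3, 9, 7, 8).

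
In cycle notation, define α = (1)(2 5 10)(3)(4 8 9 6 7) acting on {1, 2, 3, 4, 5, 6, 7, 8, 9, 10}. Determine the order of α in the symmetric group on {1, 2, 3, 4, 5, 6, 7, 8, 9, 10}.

15

The cycle type of α is (5, 3, 1, 1).
The order is lcm(5, 3) = 15.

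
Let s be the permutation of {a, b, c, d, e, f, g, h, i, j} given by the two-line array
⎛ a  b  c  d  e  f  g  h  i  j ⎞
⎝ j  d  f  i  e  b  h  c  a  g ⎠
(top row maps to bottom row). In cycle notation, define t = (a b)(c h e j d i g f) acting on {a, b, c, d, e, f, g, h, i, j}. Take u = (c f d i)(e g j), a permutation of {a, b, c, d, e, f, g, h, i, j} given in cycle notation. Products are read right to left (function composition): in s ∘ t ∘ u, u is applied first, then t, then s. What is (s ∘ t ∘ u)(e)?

b

(s ∘ t ∘ u)(e) = s(t(u(e))). u(e) = g, then t(g) = f, then s(f) = b, so the result is b.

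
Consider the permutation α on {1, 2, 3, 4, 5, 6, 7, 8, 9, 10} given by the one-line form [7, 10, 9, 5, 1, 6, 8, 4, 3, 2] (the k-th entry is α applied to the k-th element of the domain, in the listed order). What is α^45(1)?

Tracing 1 → 7 → … returns to 1 after 5 steps, so 1 lies in a 5-cycle (1, 7, 8, 4, 5).
On a 5-cycle, α^5 is the identity, so α^45 = α^0 there (45 ≡ 0 mod 5).
So α^45(1) = 1.

1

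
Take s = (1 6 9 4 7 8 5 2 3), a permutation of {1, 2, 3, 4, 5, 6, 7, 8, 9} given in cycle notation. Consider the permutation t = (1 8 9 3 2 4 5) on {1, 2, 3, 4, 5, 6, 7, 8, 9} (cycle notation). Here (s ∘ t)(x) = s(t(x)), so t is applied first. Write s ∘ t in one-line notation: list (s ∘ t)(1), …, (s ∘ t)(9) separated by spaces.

(s ∘ t)(x) = s(t(x)). Computing each image: s(t(1)) = s(8) = 5, s(t(2)) = s(4) = 7, s(t(3)) = s(2) = 3, s(t(4)) = s(5) = 2, s(t(5)) = s(1) = 6, s(t(6)) = s(6) = 9, s(t(7)) = s(7) = 8, s(t(8)) = s(9) = 4, s(t(9)) = s(3) = 1.
Hence s ∘ t = [5 7 3 2 6 9 8 4 1].

5 7 3 2 6 9 8 4 1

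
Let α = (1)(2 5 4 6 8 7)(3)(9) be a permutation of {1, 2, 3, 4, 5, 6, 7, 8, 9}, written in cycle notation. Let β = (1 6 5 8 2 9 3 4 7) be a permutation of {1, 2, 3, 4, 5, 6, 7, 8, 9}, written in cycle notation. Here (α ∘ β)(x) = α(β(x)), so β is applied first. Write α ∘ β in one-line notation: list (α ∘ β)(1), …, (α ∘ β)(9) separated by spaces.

8 9 6 2 7 4 1 5 3

For each element, apply β then α: 1 → 6 → 8; 2 → 9 → 9; 3 → 4 → 6; 4 → 7 → 2; 5 → 8 → 7; 6 → 5 → 4; 7 → 1 → 1; 8 → 2 → 5; 9 → 3 → 3.
Collecting the images, α ∘ β = [8 9 6 2 7 4 1 5 3].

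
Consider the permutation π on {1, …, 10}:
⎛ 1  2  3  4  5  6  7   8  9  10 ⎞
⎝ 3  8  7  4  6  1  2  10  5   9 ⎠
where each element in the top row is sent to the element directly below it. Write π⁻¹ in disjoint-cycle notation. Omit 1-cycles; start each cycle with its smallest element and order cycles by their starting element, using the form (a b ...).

(1 6 5 9 10 8 2 7 3)

The cycle decomposition of π is (1 3 7 2 8 10 9 5 6).
Reversing each cycle (and rotating so the smallest element leads) gives π⁻¹ = (1 6 5 9 10 8 2 7 3).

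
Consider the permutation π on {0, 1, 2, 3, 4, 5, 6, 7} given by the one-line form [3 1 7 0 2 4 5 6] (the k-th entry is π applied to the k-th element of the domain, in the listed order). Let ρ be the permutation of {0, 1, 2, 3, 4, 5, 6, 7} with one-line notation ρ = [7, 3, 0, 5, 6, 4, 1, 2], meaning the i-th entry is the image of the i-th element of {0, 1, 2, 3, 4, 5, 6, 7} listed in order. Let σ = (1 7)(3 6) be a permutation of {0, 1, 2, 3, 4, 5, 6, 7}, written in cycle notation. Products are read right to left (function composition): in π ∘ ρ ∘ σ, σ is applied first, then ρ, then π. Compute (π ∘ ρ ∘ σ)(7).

(π ∘ ρ ∘ σ)(7) = π(ρ(σ(7))). σ(7) = 1, then ρ(1) = 3, then π(3) = 0, so the result is 0.

0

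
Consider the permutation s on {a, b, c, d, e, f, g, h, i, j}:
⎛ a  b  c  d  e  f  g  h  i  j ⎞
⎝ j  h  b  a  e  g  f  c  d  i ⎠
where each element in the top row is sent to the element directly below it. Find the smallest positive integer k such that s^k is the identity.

Writing s as disjoint cycles, the cycle lengths are 4, 3, 2, 1.
The order is lcm(4, 3, 2) = 12.

12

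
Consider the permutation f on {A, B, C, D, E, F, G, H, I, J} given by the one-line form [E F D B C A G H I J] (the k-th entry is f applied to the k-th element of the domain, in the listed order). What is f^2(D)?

F

Tracing D → B → … returns to D after 6 steps, so D lies in a 6-cycle (A E C D B F).
Advancing 2 steps from D: D → B → F.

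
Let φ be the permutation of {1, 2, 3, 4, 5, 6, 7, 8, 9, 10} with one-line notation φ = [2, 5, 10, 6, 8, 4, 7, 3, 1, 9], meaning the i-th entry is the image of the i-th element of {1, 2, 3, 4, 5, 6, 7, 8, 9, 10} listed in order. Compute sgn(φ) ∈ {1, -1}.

In disjoint-cycle form the cycle lengths are 7, 2, 1.
A cycle is odd iff its length is even; φ has 1 even-length cycle, so sgn(φ) = (−1)^1 and φ is odd.

-1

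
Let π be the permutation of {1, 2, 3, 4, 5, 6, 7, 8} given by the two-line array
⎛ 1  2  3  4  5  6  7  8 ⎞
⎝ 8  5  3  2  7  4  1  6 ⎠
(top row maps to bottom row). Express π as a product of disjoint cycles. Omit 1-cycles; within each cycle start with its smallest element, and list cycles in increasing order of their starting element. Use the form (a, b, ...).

Start at 1 and follow images: 1 → 8 → 6 → 4 → 2 → 5 → 7 → 1, giving the cycle (1, 8, 6, 4, 2, 5, 7).
Repeating from the next unused element and collecting all non-trivial cycles gives (1, 8, 6, 4, 2, 5, 7).

(1, 8, 6, 4, 2, 5, 7)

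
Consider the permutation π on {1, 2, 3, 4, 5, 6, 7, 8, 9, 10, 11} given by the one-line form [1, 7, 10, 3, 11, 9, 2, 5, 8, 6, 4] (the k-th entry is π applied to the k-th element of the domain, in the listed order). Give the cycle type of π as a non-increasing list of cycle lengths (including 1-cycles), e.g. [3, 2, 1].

[8, 2, 1]

The disjoint cycles are (1)(2, 7)(3, 10, 6, 9, 8, 5, 11, 4), with lengths 8, 2, 1 in non-increasing order.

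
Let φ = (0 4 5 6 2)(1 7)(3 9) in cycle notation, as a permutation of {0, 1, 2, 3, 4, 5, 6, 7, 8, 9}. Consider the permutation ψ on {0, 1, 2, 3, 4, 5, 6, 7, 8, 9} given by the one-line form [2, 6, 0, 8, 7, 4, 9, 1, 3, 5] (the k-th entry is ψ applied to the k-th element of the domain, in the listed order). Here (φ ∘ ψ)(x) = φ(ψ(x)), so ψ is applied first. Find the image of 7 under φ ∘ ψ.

7

First apply ψ: ψ(7) = 1, then φ(1) = 7. Thus (φ ∘ ψ)(7) = 7.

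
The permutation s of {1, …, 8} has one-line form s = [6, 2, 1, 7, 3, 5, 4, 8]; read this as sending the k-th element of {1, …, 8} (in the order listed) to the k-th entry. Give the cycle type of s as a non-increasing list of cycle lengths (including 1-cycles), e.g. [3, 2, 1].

The disjoint cycles are (1, 6, 5, 3)(2)(4, 7)(8), with lengths 4, 2, 1, 1 in non-increasing order.

[4, 2, 1, 1]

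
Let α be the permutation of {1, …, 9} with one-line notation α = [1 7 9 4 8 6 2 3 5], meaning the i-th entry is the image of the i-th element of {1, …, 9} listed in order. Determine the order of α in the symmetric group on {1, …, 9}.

The disjoint-cycle form of α has cycle lengths 4, 2, 1, 1, 1.
The order is lcm(4, 2) = 4.

4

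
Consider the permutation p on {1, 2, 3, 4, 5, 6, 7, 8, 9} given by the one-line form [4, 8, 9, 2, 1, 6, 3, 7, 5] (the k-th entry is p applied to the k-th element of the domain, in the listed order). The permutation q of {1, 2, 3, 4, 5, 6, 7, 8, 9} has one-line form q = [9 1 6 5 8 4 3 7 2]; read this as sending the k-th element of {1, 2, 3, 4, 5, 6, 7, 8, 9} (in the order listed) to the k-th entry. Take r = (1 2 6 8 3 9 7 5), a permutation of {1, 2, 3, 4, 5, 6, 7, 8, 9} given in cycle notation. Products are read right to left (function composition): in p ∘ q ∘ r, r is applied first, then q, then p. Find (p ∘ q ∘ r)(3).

8

Chase 3: r(3) = 9; q(9) = 2; p(2) = 8. Hence (p ∘ q ∘ r)(3) = 8.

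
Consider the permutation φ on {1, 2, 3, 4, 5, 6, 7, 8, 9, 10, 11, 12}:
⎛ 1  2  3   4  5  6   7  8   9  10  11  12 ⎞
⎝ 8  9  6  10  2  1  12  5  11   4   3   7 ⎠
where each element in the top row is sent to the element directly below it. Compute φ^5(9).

Tracing 9 → 11 → … returns to 9 after 8 steps, so 9 lies in an 8-cycle (1 8 5 2 9 11 3 6).
Advancing 5 steps from 9: 9 → 11 → 3 → 6 → 1 → 8.

8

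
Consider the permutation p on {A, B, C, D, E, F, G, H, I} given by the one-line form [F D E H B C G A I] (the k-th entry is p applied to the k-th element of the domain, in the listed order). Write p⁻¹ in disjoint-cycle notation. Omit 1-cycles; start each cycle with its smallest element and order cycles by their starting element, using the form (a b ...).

First write p in disjoint cycles: (A F C E B D H).
The inverse reverses every cycle; in canonical form, p⁻¹ = (A H D B E C F).

(A H D B E C F)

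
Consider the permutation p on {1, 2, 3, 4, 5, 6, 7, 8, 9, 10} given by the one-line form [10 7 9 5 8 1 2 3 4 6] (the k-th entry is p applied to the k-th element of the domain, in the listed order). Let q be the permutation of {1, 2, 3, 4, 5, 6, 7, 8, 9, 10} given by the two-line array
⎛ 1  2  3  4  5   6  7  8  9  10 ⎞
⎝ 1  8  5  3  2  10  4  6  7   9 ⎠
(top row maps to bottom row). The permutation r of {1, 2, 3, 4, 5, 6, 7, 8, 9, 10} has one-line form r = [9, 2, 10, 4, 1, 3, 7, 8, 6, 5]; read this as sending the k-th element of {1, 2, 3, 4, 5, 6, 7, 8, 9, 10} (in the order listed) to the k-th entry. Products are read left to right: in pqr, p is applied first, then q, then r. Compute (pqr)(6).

Apply the permutations in order: p(6) = 1, then q(1) = 1, then r(1) = 9. So (pqr)(6) = 9.

9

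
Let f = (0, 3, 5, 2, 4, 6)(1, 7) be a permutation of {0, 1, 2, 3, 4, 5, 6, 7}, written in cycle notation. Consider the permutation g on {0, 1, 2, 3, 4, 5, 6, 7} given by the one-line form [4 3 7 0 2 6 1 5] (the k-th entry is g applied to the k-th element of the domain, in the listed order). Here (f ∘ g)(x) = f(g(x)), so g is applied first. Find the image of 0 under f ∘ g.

6

First apply g: g(0) = 4, then f(4) = 6. Thus (f ∘ g)(0) = 6.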